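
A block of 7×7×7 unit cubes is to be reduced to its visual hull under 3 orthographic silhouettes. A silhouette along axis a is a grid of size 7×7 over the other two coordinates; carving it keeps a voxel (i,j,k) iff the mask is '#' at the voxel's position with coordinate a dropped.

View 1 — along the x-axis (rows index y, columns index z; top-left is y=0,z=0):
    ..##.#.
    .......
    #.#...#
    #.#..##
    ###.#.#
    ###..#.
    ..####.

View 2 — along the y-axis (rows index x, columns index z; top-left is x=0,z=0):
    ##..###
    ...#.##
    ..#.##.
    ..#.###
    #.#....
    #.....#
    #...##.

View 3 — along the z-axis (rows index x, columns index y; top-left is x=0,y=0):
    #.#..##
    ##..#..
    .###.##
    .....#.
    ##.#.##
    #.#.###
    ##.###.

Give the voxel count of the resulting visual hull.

before carving: 343 voxels (7×7×7)
[1] x-view keeps 23 columns → grid now 161
[2] y-view keeps 22 columns → grid now 78
[3] z-view keeps 28 columns → grid now 39

voxel count = 39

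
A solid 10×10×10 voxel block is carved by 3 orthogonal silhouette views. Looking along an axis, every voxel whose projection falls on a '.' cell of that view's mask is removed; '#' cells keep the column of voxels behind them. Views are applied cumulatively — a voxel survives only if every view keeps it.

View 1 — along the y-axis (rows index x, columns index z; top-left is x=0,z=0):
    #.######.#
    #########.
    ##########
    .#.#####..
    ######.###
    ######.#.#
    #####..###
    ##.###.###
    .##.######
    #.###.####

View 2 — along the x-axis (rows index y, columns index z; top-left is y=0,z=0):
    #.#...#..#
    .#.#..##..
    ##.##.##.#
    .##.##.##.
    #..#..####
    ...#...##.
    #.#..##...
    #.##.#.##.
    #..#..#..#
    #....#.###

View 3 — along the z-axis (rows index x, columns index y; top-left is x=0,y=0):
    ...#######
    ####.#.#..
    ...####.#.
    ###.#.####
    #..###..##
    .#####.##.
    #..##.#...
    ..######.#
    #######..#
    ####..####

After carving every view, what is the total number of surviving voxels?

before carving: 1000 voxels (10×10×10)
step 1: project along y, AND mask (82/100) → |grid| = 820
step 2: project along x, AND mask (49/100) → |grid| = 399
step 3: project along z, AND mask (66/100) → |grid| = 263

263 voxels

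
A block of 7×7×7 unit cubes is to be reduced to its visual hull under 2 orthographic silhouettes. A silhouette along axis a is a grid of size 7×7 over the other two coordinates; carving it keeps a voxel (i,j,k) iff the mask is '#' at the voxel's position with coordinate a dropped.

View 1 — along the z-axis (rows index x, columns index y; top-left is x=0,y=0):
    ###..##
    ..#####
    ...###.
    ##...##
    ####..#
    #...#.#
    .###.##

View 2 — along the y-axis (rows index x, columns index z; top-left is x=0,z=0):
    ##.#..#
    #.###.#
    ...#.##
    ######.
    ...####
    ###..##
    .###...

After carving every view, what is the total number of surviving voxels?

128 voxels

full grid |V| = 343
carve view 1 (along z, XY-mask fill 30/49): 210 voxels remain
carve view 2 (along y, XZ-mask fill 30/49): 128 voxels remain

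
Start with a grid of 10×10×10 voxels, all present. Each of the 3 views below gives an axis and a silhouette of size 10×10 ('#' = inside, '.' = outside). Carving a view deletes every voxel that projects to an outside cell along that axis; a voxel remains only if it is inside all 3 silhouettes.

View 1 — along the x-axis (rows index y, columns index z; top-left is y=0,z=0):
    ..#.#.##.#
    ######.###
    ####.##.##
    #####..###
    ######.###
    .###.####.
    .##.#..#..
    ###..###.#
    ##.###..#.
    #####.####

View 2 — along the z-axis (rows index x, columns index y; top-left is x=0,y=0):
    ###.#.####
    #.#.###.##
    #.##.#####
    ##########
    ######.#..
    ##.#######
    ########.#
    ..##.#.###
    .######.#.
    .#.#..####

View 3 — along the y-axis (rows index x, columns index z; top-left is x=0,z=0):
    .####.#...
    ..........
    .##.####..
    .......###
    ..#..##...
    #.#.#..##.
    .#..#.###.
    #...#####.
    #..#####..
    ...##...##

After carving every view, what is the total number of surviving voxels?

remaining voxels: 239

full grid |V| = 1000
step 1: project along x, AND mask (72/100) → |grid| = 720
step 2: project along z, AND mask (77/100) → |grid| = 553
step 3: project along y, AND mask (43/100) → |grid| = 239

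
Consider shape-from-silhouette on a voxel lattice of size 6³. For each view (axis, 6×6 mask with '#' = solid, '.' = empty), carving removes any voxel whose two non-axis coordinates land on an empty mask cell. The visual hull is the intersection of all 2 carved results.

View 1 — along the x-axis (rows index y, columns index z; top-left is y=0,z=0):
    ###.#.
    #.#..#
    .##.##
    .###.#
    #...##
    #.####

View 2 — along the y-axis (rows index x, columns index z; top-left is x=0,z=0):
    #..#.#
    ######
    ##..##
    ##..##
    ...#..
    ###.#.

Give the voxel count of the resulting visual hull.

remaining voxels: 84

start: 6×6×6 = 216 voxels
  1. axis=0 (YZ plane), |mask|=23  ⇒  voxels=138
  2. axis=1 (XZ plane), |mask|=22  ⇒  voxels=84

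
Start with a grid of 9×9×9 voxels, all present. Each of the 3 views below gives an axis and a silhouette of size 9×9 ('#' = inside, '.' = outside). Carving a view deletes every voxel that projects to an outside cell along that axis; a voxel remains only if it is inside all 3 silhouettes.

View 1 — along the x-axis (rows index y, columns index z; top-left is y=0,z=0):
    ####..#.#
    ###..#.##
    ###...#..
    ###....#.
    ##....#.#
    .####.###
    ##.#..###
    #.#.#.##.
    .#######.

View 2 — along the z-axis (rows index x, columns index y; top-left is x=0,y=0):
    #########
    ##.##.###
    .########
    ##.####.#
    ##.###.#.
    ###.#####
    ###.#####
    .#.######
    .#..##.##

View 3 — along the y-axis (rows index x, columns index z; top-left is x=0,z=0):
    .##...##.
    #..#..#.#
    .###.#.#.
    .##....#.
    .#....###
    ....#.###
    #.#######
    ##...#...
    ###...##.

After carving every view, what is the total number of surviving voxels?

remaining voxels: 194

initial block: 9^3 = 729
step 1: project along x, AND mask (49/81) → |grid| = 441
step 2: project along z, AND mask (65/81) → |grid| = 360
step 3: project along y, AND mask (40/81) → |grid| = 194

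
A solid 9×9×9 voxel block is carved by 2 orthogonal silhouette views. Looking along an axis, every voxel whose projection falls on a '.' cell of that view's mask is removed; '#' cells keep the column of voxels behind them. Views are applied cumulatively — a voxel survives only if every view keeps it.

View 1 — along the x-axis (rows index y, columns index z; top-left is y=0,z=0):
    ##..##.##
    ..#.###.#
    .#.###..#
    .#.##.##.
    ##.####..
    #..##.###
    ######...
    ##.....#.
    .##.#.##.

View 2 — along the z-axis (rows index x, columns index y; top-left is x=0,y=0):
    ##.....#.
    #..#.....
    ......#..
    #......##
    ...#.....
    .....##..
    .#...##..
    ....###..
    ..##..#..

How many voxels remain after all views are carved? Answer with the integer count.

|visual hull| = 113

full grid |V| = 729
[1] x-view keeps 47 columns → grid now 423
[2] z-view keeps 21 columns → grid now 113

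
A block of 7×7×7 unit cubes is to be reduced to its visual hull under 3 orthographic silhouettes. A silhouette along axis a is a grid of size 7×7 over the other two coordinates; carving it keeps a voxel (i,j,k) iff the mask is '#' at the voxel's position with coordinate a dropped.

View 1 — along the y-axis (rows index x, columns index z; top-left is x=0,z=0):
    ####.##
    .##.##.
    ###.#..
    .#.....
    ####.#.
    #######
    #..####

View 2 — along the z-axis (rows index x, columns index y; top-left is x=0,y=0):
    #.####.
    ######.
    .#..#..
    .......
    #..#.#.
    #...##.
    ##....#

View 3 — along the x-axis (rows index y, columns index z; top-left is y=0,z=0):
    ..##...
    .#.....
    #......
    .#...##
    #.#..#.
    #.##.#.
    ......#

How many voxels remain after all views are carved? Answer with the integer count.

remaining voxels: 43

before carving: 343 voxels (7×7×7)
V1 y: intersect with XZ mask (32 set) -- 224 left
V2 z: intersect with XY mask (22 set) -- 113 left
V3 x: intersect with YZ mask (15 set) -- 43 left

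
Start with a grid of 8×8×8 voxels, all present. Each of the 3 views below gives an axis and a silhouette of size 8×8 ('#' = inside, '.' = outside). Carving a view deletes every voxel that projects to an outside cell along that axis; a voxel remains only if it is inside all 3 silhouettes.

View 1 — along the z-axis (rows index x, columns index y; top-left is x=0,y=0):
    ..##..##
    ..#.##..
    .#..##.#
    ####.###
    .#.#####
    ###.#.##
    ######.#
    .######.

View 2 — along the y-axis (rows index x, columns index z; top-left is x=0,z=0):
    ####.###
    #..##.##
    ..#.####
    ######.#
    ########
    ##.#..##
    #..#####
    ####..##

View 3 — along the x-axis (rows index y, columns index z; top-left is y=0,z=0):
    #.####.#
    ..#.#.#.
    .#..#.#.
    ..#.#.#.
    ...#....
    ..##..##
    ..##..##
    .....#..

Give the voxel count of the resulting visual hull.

start: 8×8×8 = 512 voxels
[1] z-view keeps 43 columns → grid now 344
[2] y-view keeps 49 columns → grid now 268
[3] x-view keeps 25 columns → grid now 98

|visual hull| = 98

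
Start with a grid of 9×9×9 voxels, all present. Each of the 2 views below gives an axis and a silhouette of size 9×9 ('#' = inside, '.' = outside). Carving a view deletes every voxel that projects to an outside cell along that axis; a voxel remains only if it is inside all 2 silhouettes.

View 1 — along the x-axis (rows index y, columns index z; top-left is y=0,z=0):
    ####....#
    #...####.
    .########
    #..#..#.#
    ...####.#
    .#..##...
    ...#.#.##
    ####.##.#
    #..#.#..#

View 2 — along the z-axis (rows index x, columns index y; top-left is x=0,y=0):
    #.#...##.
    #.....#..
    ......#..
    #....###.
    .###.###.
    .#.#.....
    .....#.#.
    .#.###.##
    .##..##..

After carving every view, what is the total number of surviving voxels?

|visual hull| = 154

initial block: 9^3 = 729
  1. axis=0 (YZ plane), |mask|=45  ⇒  voxels=405
  2. axis=2 (XY plane), |mask|=31  ⇒  voxels=154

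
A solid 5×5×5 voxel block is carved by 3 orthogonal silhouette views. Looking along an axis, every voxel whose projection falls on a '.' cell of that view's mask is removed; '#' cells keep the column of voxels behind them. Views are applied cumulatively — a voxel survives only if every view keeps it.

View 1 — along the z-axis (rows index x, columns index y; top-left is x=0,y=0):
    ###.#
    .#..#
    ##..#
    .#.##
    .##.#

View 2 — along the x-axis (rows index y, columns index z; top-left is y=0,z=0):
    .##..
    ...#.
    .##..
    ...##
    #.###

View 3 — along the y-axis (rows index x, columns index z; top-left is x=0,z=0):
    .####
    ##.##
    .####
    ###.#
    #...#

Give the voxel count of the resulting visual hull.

|visual hull| = 24

before carving: 125 voxels (5×5×5)
V1 z: intersect with XY mask (15 set) -- 75 left
V2 x: intersect with YZ mask (11 set) -- 35 left
V3 y: intersect with XZ mask (18 set) -- 24 left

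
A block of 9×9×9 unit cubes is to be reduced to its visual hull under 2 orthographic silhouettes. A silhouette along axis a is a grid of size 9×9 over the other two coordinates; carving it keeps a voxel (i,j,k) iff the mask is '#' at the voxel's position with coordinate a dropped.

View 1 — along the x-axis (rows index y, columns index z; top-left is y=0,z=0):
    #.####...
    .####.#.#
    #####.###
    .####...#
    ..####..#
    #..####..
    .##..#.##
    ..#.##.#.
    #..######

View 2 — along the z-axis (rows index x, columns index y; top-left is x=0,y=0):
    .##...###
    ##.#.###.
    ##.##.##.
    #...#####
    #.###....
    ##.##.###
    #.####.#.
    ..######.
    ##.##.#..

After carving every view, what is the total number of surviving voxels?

voxel count = 271

full grid |V| = 729
[1] x-view keeps 50 columns → grid now 450
[2] z-view keeps 51 columns → grid now 271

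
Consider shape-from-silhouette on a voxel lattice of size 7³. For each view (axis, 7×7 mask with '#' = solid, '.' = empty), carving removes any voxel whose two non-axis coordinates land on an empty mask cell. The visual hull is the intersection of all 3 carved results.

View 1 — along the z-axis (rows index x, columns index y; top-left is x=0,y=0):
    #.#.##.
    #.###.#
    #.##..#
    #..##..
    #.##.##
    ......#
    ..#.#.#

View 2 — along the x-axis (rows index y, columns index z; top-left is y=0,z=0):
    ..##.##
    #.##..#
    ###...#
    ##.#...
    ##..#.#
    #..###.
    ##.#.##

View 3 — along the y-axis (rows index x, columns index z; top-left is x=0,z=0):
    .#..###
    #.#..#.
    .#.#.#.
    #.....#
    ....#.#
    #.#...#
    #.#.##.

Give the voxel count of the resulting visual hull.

before carving: 343 voxels (7×7×7)
V1 z: intersect with XY mask (25 set) -- 175 left
V2 x: intersect with YZ mask (28 set) -- 101 left
V3 y: intersect with XZ mask (21 set) -- 41 left

41 voxels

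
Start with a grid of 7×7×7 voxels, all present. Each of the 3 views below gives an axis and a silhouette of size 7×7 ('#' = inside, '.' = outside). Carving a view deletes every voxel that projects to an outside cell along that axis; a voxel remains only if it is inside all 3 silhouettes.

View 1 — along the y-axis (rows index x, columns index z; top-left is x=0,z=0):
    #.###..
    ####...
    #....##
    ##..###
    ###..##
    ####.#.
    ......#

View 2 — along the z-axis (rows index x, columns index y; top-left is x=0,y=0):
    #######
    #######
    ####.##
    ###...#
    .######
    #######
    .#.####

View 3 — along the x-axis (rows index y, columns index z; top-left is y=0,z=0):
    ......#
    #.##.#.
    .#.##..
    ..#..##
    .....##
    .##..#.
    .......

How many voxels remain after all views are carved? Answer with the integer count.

52 voxels

start: 7×7×7 = 343 voxels
  1. axis=1 (XZ plane), |mask|=27  ⇒  voxels=189
  2. axis=2 (XY plane), |mask|=42  ⇒  voxels=164
  3. axis=0 (YZ plane), |mask|=16  ⇒  voxels=52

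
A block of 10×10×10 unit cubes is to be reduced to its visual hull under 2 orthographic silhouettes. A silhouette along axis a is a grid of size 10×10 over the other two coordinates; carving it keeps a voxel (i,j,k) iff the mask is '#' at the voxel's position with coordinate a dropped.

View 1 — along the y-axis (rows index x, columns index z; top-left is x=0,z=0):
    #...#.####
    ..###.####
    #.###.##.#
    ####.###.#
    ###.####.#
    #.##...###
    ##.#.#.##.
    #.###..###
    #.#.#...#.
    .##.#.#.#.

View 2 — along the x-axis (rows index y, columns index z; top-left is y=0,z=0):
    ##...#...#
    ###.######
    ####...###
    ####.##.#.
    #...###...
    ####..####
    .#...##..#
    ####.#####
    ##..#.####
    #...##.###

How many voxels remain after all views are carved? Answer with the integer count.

full grid |V| = 1000
V1 y: intersect with XZ mask (64 set) -- 640 left
V2 x: intersect with YZ mask (65 set) -- 412 left

remaining voxels: 412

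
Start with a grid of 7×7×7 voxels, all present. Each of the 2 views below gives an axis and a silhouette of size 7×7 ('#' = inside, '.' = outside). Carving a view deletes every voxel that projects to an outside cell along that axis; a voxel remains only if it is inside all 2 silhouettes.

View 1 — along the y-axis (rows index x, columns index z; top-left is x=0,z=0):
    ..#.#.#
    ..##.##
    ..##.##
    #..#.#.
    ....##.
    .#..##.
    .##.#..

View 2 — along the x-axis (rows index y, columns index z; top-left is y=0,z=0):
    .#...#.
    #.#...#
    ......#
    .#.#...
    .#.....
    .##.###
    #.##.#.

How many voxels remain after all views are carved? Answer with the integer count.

voxel count = 56

start: 7×7×7 = 343 voxels
after view 1 [y-axis, 22 of 49 cells solid] → remaining = 154
after view 2 [x-axis, 18 of 49 cells solid] → remaining = 56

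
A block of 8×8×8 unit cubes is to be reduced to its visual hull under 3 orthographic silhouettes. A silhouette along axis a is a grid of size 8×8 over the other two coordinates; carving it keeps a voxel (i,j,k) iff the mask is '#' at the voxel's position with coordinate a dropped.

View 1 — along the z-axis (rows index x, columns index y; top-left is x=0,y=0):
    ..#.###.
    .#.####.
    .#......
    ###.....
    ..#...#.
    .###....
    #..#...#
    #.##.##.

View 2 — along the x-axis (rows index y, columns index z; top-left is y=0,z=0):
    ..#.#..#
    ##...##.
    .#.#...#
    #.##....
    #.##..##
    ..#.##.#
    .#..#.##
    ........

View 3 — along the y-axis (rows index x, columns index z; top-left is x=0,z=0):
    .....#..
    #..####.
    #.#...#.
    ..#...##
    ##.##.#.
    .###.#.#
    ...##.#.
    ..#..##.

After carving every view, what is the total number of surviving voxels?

before carving: 512 voxels (8×8×8)
after view 1 [z-axis, 26 of 64 cells solid] → remaining = 208
after view 2 [x-axis, 26 of 64 cells solid] → remaining = 90
after view 3 [y-axis, 28 of 64 cells solid] → remaining = 38

38 voxels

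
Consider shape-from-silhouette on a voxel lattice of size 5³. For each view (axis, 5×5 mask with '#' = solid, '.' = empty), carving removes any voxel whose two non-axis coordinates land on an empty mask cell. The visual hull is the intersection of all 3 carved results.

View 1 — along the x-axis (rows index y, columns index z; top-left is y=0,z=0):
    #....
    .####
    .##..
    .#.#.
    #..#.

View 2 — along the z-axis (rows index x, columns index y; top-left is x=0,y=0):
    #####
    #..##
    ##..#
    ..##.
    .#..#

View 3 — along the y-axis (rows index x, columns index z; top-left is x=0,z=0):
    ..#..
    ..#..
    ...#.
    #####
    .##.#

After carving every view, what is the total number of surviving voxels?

start: 5×5×5 = 125 voxels
step 1: project along x, AND mask (11/25) → |grid| = 55
step 2: project along z, AND mask (15/25) → |grid| = 33
step 3: project along y, AND mask (11/25) → |grid| = 11

voxel count = 11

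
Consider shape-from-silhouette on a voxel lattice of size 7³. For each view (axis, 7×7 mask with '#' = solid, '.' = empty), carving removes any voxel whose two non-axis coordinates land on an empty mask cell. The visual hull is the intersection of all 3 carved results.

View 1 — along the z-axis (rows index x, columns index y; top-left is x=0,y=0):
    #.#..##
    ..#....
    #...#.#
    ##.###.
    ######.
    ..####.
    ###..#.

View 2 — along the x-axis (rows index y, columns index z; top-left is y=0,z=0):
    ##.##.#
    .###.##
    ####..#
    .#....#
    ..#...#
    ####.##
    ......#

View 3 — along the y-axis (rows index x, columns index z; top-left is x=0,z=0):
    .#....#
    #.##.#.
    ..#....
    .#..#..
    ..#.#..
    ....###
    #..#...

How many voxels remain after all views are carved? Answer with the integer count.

33 voxels

full grid |V| = 343
carve view 1 (along z, XY-mask fill 27/49): 189 voxels remain
carve view 2 (along x, YZ-mask fill 26/49): 111 voxels remain
carve view 3 (along y, XZ-mask fill 16/49): 33 voxels remain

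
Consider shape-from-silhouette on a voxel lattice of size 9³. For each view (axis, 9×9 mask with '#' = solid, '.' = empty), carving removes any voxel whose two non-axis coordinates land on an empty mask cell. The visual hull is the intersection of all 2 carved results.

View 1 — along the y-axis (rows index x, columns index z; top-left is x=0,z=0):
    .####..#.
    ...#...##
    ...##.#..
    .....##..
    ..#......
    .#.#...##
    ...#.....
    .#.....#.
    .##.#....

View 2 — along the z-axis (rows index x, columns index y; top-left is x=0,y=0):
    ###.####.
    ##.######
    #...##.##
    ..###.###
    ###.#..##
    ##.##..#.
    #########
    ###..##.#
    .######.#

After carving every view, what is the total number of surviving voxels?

154 voxels

initial block: 9^3 = 729
  1. axis=1 (XZ plane), |mask|=24  ⇒  voxels=216
  2. axis=2 (XY plane), |mask|=59  ⇒  voxels=154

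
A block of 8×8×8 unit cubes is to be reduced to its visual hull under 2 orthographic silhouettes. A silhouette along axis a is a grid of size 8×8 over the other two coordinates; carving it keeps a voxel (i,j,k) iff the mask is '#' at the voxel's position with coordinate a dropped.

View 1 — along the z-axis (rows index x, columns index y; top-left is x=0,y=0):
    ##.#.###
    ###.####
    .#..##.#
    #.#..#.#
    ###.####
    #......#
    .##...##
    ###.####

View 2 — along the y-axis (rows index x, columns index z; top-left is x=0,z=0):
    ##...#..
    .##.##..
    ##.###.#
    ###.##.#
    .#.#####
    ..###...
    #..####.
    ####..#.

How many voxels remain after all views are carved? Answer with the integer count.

initial block: 8^3 = 512
[1] z-view keeps 41 columns → grid now 328
[2] y-view keeps 38 columns → grid now 197

|visual hull| = 197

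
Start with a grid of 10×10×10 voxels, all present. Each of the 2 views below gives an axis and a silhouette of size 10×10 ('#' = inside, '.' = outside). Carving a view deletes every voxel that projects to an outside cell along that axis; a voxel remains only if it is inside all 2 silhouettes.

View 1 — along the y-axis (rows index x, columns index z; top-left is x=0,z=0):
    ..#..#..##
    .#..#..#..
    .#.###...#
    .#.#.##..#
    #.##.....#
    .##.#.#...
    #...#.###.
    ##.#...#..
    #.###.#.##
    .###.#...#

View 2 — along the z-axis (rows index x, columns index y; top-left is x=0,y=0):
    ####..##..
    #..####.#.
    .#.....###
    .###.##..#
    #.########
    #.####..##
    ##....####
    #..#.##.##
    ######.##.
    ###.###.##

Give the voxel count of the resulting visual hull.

before carving: 1000 voxels (10×10×10)
step 1: project along y, AND mask (46/100) → |grid| = 460
step 2: project along z, AND mask (66/100) → |grid| = 306

voxel count = 306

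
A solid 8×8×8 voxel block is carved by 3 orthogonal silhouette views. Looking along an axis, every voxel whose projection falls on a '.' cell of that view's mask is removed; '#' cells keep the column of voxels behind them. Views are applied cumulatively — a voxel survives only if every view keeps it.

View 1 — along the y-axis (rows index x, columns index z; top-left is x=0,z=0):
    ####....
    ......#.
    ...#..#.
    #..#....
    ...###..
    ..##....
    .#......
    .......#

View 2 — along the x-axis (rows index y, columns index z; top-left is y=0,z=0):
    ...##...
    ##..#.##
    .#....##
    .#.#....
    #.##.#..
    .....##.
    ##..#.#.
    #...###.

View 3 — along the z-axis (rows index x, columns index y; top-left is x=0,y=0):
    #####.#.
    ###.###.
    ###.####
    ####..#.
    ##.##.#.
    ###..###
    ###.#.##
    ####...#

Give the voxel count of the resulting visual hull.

39 voxels

initial block: 8^3 = 512
after view 1 [y-axis, 16 of 64 cells solid] → remaining = 128
after view 2 [x-axis, 26 of 64 cells solid] → remaining = 52
after view 3 [z-axis, 46 of 64 cells solid] → remaining = 39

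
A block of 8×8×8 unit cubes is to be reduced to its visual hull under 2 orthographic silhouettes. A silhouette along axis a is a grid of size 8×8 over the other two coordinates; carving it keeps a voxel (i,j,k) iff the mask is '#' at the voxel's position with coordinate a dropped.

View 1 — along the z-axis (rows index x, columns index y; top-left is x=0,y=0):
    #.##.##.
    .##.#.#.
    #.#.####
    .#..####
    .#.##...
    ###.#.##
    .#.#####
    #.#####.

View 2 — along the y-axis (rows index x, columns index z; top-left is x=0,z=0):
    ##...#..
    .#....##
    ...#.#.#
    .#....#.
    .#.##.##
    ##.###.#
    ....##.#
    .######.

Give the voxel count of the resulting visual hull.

remaining voxels: 160

full grid |V| = 512
  1. axis=2 (XY plane), |mask|=41  ⇒  voxels=328
  2. axis=1 (XZ plane), |mask|=31  ⇒  voxels=160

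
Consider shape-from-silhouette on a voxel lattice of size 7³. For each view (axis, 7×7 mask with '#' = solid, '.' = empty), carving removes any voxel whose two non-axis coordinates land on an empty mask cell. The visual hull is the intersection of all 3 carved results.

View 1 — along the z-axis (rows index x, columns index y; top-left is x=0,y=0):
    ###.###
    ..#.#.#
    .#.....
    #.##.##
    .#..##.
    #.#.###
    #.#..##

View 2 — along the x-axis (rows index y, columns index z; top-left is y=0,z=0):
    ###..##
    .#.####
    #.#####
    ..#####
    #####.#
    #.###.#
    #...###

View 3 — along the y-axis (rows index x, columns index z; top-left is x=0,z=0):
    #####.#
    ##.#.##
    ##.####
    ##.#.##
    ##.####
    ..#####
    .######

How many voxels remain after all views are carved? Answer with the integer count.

|visual hull| = 109

start: 7×7×7 = 343 voxels
V1 z: intersect with XY mask (27 set) -- 189 left
V2 x: intersect with YZ mask (36 set) -- 139 left
V3 y: intersect with XZ mask (39 set) -- 109 left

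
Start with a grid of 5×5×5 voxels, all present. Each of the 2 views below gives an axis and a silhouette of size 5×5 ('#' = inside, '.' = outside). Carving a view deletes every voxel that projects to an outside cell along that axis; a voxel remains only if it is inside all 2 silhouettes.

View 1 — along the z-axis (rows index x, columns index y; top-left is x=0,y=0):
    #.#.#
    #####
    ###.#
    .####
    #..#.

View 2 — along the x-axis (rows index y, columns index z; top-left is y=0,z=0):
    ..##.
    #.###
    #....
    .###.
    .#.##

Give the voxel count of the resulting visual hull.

|visual hull| = 45

start: 5×5×5 = 125 voxels
after view 1 [z-axis, 18 of 25 cells solid] → remaining = 90
after view 2 [x-axis, 13 of 25 cells solid] → remaining = 45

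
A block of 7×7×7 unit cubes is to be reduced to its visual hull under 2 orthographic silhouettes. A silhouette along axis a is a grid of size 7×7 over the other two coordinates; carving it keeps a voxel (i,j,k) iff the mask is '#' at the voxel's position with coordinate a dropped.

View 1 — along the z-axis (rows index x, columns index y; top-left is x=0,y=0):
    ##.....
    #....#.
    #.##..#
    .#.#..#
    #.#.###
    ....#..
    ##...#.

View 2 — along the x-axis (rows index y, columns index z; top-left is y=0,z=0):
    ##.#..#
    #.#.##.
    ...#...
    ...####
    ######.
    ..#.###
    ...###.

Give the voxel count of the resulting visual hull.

before carving: 343 voxels (7×7×7)
after view 1 [z-axis, 20 of 49 cells solid] → remaining = 140
after view 2 [x-axis, 26 of 49 cells solid] → remaining = 75

voxel count = 75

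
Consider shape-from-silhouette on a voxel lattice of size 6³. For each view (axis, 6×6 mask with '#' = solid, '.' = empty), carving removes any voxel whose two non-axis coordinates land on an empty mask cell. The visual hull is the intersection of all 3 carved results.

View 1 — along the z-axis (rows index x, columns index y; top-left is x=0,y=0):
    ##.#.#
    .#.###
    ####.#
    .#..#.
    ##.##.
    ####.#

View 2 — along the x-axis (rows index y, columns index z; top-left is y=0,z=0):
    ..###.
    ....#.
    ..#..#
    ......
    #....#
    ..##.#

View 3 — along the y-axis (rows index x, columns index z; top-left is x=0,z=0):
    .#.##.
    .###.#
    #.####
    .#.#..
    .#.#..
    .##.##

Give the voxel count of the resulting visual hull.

25 voxels

full grid |V| = 216
after view 1 [z-axis, 24 of 36 cells solid] → remaining = 144
after view 2 [x-axis, 11 of 36 cells solid] → remaining = 40
after view 3 [y-axis, 20 of 36 cells solid] → remaining = 25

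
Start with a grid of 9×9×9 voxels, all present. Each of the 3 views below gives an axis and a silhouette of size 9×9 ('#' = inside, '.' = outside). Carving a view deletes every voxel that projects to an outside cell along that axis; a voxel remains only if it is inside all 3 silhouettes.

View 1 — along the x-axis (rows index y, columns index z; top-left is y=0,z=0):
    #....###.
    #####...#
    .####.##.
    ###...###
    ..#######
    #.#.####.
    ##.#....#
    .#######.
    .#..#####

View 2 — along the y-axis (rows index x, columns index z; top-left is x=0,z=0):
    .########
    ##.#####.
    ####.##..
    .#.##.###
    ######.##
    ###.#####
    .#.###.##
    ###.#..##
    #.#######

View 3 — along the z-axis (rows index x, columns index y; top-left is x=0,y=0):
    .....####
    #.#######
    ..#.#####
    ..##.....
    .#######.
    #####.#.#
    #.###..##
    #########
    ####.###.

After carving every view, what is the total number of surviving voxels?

start: 9×9×9 = 729 voxels
V1 x: intersect with YZ mask (52 set) -- 468 left
V2 y: intersect with XZ mask (63 set) -- 365 left
V3 z: intersect with XY mask (56 set) -- 255 left

voxel count = 255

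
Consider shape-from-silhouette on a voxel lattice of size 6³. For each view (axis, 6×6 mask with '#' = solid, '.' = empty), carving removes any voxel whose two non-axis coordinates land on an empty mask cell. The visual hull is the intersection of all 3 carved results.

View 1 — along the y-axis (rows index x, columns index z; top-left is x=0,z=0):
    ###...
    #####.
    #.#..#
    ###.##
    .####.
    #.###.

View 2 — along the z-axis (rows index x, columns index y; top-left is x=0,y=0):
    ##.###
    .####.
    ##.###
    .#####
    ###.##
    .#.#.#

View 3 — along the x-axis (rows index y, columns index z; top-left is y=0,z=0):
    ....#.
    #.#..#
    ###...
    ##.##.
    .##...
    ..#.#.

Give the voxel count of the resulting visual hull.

full grid |V| = 216
[1] y-view keeps 24 columns → grid now 144
[2] z-view keeps 27 columns → grid now 107
[3] x-view keeps 15 columns → grid now 52

52 voxels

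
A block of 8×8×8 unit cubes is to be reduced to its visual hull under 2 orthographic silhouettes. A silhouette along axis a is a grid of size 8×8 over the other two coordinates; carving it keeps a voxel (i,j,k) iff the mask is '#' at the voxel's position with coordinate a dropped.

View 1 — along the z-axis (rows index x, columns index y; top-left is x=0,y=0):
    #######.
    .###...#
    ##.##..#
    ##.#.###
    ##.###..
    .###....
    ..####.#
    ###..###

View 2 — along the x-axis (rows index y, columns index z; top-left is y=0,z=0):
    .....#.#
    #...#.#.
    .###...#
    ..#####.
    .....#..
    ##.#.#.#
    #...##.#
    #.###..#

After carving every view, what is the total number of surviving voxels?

start: 8×8×8 = 512 voxels
after view 1 [z-axis, 41 of 64 cells solid] → remaining = 328
after view 2 [x-axis, 29 of 64 cells solid] → remaining = 152

152 voxels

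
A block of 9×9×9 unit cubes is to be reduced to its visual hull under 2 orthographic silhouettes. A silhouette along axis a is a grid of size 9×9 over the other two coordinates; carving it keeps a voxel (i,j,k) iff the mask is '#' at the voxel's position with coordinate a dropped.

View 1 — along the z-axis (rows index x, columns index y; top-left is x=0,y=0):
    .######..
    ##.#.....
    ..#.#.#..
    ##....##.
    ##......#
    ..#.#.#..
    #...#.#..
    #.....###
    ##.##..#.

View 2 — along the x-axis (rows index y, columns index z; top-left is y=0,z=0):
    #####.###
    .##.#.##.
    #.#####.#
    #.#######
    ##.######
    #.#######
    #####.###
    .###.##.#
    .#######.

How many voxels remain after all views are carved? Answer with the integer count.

voxel count = 246

before carving: 729 voxels (9×9×9)
V1 z: intersect with XY mask (34 set) -- 306 left
V2 x: intersect with YZ mask (65 set) -- 246 left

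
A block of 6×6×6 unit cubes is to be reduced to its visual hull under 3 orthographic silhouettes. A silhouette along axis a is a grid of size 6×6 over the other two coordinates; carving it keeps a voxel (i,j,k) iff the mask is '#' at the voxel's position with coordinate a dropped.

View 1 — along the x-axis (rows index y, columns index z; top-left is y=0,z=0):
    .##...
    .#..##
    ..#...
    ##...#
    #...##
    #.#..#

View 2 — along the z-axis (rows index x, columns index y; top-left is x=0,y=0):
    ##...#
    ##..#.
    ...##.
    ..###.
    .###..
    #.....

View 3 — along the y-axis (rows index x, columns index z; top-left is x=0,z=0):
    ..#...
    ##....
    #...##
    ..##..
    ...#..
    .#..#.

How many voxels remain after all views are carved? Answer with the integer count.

12 voxels

full grid |V| = 216
[1] x-view keeps 15 columns → grid now 90
[2] z-view keeps 15 columns → grid now 38
[3] y-view keeps 11 columns → grid now 12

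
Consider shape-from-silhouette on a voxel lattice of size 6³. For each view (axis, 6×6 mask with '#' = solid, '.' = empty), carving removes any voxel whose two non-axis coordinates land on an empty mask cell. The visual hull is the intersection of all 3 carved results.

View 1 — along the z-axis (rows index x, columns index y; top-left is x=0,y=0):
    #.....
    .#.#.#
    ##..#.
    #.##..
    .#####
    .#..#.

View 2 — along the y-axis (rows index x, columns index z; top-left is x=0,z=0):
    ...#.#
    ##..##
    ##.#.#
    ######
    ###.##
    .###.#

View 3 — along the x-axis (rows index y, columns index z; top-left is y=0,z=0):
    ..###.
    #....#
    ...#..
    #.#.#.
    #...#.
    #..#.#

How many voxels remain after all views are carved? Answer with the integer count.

|visual hull| = 28

before carving: 216 voxels (6×6×6)
after view 1 [z-axis, 17 of 36 cells solid] → remaining = 102
after view 2 [y-axis, 25 of 36 cells solid] → remaining = 77
after view 3 [x-axis, 14 of 36 cells solid] → remaining = 28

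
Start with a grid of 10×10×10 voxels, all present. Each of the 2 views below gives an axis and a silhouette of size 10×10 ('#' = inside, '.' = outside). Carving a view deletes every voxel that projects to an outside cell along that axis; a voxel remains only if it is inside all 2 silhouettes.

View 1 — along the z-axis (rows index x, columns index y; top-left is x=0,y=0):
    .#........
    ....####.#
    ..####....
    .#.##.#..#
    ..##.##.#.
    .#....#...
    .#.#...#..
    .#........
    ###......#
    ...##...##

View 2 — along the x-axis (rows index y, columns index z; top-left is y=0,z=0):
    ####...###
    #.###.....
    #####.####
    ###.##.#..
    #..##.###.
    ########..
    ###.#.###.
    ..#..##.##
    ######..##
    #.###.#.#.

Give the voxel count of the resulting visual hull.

214 voxels

full grid |V| = 1000
V1 z: intersect with XY mask (34 set) -- 340 left
V2 x: intersect with YZ mask (66 set) -- 214 left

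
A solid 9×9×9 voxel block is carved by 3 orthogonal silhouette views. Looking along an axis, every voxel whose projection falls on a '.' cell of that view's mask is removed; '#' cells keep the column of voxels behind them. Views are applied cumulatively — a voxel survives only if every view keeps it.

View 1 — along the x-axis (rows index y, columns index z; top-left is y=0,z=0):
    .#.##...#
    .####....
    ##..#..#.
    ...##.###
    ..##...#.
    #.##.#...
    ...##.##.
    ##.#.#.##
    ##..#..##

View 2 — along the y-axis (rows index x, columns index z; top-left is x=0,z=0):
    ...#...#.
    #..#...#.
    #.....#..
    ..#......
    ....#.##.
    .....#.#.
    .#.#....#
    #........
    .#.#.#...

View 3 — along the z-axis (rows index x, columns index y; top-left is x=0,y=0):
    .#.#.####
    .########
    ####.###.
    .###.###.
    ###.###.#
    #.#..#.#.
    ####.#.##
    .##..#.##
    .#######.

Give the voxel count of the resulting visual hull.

start: 9×9×9 = 729 voxels
carve view 1 (along x, YZ-mask fill 39/81): 351 voxels remain
carve view 2 (along y, XZ-mask fill 20/81): 95 voxels remain
carve view 3 (along z, XY-mask fill 57/81): 75 voxels remain

|visual hull| = 75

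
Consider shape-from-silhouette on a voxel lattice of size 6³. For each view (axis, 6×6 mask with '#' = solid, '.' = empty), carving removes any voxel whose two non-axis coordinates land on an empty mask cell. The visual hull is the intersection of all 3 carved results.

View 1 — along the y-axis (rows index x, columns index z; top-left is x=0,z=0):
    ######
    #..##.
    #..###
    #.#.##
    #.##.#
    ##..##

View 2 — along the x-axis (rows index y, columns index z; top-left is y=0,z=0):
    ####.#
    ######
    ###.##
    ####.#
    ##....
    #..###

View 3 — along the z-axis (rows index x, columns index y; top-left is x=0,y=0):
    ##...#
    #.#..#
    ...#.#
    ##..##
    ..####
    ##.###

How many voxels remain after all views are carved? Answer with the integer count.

initial block: 6^3 = 216
step 1: project along y, AND mask (25/36) → |grid| = 150
step 2: project along x, AND mask (27/36) → |grid| = 114
step 3: project along z, AND mask (21/36) → |grid| = 66

voxel count = 66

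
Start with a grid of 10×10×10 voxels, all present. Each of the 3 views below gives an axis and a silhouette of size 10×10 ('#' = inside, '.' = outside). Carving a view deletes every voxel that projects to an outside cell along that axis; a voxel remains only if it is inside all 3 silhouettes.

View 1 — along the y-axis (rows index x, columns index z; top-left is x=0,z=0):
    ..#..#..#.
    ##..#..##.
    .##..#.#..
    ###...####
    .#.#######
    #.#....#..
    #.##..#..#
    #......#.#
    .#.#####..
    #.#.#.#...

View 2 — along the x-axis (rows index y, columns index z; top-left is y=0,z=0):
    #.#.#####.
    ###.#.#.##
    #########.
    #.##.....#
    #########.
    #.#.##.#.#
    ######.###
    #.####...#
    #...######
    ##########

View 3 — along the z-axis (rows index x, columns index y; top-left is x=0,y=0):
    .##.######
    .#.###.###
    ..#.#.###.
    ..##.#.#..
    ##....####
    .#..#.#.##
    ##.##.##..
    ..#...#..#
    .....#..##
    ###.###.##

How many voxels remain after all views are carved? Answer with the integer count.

before carving: 1000 voxels (10×10×10)
  1. axis=1 (XZ plane), |mask|=48  ⇒  voxels=480
  2. axis=0 (YZ plane), |mask|=74  ⇒  voxels=360
  3. axis=2 (XY plane), |mask|=55  ⇒  voxels=197

197 voxels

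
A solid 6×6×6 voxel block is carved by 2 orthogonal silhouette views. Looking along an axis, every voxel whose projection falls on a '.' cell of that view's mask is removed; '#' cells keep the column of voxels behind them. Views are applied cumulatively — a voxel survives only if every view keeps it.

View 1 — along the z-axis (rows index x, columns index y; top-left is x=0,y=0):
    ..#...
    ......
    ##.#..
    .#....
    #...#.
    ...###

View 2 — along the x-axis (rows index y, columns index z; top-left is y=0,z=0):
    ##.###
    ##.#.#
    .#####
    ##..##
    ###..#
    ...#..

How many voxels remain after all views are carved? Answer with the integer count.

remaining voxels: 40

full grid |V| = 216
step 1: project along z, AND mask (10/36) → |grid| = 60
step 2: project along x, AND mask (23/36) → |grid| = 40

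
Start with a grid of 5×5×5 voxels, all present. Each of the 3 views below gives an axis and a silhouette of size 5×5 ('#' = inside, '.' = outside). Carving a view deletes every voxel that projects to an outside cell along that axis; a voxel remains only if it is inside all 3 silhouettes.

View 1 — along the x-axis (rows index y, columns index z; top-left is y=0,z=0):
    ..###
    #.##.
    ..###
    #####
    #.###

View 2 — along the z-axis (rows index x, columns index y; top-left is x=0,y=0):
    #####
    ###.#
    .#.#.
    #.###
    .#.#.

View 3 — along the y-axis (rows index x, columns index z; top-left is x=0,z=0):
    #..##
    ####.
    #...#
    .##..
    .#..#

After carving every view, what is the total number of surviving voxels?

start: 5×5×5 = 125 voxels
step 1: project along x, AND mask (18/25) → |grid| = 90
step 2: project along z, AND mask (17/25) → |grid| = 62
step 3: project along y, AND mask (13/25) → |grid| = 32

|visual hull| = 32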